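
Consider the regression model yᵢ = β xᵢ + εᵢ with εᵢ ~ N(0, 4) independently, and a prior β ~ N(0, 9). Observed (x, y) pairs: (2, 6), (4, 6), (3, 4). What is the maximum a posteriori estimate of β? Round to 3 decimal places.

log p(β | y) = −Σ(yᵢ − βxᵢ)²/(2·4) − β²/(2·9) + const.
Setting the derivative to zero: Σxᵢ(yᵢ − βxᵢ)/4 − β/9 = 0, so β = Σxᵢyᵢ / (Σxᵢ² + σ²/τ²).
Σxᵢyᵢ = 2·6 + 4·6 + 3·4 = 48; Σxᵢ² = 29; σ²/τ² = 4/9.
β̂_MAP = 48 / (29 + 4/9) = 48/(265/9) = 432/265 ≈ 1.630.

β̂_MAP = 1.630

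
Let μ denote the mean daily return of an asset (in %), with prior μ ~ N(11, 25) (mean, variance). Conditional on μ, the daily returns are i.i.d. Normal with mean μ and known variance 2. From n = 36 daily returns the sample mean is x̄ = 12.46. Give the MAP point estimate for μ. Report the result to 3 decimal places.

n = 36, x̄ = 12.46.
For a Normal prior and Normal likelihood with known variance, the posterior is Normal; its mode equals its mean, the precision-weighted average.
Prior precision 1/σ₀² = 1/25 = 0.04; data precision n/σ² = 36/2 = 18.
μ̂ = (0.04·11 + 18·12.46) / (0.04 + 18) = 224.72/18.04 = 5618/451 ≈ 12.457.

μ̂_MAP = 12.457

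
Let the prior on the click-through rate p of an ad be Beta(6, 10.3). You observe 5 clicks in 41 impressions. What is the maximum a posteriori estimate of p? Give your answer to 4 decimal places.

p̂_MAP = 0.1808

Prior: Beta(6, 10.3).
Data: 5 successes in 41 trials. The binomial likelihood contributes p^5(1−p)^36, so the posterior is Beta(6+5, 10.3+36) = Beta(11, 46.3).
For Beta(a, b) with a, b > 1 the mode is (a−1)/(a+b−2) = 10/55.3 ≈ 0.1808.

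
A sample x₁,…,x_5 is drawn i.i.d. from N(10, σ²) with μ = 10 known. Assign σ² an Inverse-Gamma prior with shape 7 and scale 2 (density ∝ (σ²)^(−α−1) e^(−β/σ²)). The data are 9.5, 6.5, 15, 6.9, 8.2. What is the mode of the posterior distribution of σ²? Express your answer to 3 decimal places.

σ̂²_MAP = 2.588

Sum of squared deviations about the known mean: SS = (9.5−10)² + (6.5−10)² + (15−10)² + (6.9−10)² + (8.2−10)² = 50.35.
The Normal likelihood contributes (σ²)^(−n/2) exp(−SS/(2σ²)), so the posterior is Inverse-Gamma(α + n/2, β + SS/2) = Inverse-Gamma(9.5, 27.175).
The mode of Inverse-Gamma(a, b) is b/(a+1) = 27.175/10.5 ≈ 2.588.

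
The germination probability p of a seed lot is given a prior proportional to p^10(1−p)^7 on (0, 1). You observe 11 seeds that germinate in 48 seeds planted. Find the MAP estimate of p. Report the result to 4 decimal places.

The prior density ∝ p^10(1−p)^7 is the kernel of Beta(11, 8).
Data: 11 successes in 48 trials. The binomial likelihood contributes p^11(1−p)^37, so the posterior is Beta(11+11, 8+37) = Beta(22, 45).
For Beta(a, b) with a, b > 1 the mode is (a−1)/(a+b−2) = 21/65 ≈ 0.3231.

p̂_MAP = 0.3231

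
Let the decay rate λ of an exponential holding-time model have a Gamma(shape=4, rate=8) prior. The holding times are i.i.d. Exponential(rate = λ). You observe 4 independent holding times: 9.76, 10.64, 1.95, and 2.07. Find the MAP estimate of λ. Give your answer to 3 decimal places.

λ̂_MAP = 0.216

The Exponential(rate=λ) likelihood is ∝ λ^n e^(−λΣtᵢ). Here n = 4 and Σtᵢ = 9.76 + 10.64 + 1.95 + 2.07 = 24.42.
Posterior ∝ λ^3e^(−8λ) · λ^4e^(−24.42λ) = λ^7e^(−32.42λ), i.e. Gamma(8, 32.42).
Mode = (a−1)/b = 7/32.42 ≈ 0.216.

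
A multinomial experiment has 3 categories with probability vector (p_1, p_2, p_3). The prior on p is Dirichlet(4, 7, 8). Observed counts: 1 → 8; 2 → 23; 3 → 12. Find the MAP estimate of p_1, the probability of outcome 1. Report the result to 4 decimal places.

MAP estimate: 0.1864

The posterior is Dirichlet(αᵢ + nᵢ) = Dirichlet(12, 30, 20).
For a Dirichlet(a₁,…,a_K) with all aᵢ > 1, the mode has j-th component (aⱼ − 1)/(Σaᵢ − K).
Here Σaᵢ = 62 and K = 3, so p_1 = (12 − 1)/(62 − 3) = 11/59 ≈ 0.1864.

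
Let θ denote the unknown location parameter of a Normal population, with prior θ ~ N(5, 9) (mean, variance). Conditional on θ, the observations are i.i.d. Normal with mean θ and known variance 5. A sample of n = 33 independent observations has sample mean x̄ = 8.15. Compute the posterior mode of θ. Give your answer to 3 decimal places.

n = 33, x̄ = 8.15.
For a Normal prior and Normal likelihood with known variance, the posterior is Normal; its mode equals its mean, the precision-weighted average.
Prior precision 1/σ₀² = 1/9; data precision n/σ² = 33/5 = 6.6.
θ̂ = ((1/9)·5 + 6.6·8.15) / (1/9 + 6.6) = (48911/900)/(302/45) = 48911/6040 ≈ 8.098.

θ̂_MAP = 8.098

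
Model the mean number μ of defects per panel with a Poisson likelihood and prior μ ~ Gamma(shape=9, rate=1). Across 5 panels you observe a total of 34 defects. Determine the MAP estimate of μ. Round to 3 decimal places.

μ̂_MAP = 7.000

Σxᵢ = 34, n = 5.
Posterior ∝ μ^8e^(−1μ) · μ^34e^(−5μ) = μ^42e^(−6μ), i.e. Gamma(shape=43, rate=6).
The mode of a Gamma(a, b) with a ≥ 1 (shape–rate) is (a−1)/b = 42/6 ≈ 7.000.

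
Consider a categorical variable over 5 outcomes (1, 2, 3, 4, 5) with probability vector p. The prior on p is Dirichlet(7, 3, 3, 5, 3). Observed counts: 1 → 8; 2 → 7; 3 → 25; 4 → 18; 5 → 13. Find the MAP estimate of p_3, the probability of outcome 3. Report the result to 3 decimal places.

MAP estimate: 0.310

The posterior is Dirichlet(αᵢ + nᵢ) = Dirichlet(15, 10, 28, 23, 16).
For a Dirichlet(a₁,…,a_K) with all aᵢ > 1, the mode has j-th component (aⱼ − 1)/(Σaᵢ − K).
Here Σaᵢ = 92 and K = 5, so p_3 = (28 − 1)/(92 − 5) = 27/87 ≈ 0.310.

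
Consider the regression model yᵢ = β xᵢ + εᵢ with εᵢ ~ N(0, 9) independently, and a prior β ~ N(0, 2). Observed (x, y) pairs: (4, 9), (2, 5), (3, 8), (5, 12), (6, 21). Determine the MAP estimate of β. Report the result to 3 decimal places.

log p(β | y) = −Σ(yᵢ − βxᵢ)²/(2·9) − β²/(2·2) + const.
Setting the derivative to zero: Σxᵢ(yᵢ − βxᵢ)/9 − β/2 = 0, so β = Σxᵢyᵢ / (Σxᵢ² + σ²/τ²).
Σxᵢyᵢ = 4·9 + 2·5 + 3·8 + 5·12 + 6·21 = 256; Σxᵢ² = 90; σ²/τ² = 4.5.
β̂_MAP = 256 / (90 + 4.5) = 256/94.5 ≈ 2.709.

β̂_MAP = 2.709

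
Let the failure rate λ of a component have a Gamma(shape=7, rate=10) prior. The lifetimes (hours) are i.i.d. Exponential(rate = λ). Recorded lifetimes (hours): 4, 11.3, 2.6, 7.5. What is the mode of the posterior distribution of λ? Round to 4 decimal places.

λ̂_MAP = 0.2825

The Exponential(rate=λ) likelihood is ∝ λ^n e^(−λΣtᵢ). Here n = 4 and Σtᵢ = 4 + 11.3 + 2.6 + 7.5 = 25.4.
Posterior ∝ λ^6e^(−10λ) · λ^4e^(−25.4λ) = λ^10e^(−35.4λ), i.e. Gamma(11, 35.4).
Mode = (a−1)/b = 10/35.4 ≈ 0.2825.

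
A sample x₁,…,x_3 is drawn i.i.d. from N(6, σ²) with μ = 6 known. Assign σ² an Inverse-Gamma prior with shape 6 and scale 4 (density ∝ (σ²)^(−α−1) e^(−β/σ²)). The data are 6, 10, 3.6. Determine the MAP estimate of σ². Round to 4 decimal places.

Sum of squared deviations about the known mean: SS = (6−6)² + (10−6)² + (3.6−6)² = 21.76.
The Normal likelihood contributes (σ²)^(−n/2) exp(−SS/(2σ²)), so the posterior is Inverse-Gamma(α + n/2, β + SS/2) = Inverse-Gamma(7.5, 14.88).
The mode of Inverse-Gamma(a, b) is b/(a+1) = 14.88/8.5 ≈ 1.7506.

σ̂²_MAP = 1.7506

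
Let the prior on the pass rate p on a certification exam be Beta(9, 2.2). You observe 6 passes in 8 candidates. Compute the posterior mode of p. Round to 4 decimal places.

p̂_MAP = 0.8140

Prior: Beta(9, 2.2).
Data: 6 successes in 8 trials. The binomial likelihood contributes p^6(1−p)^2, so the posterior is Beta(9+6, 2.2+2) = Beta(15, 4.2).
For Beta(a, b) with a, b > 1 the mode is (a−1)/(a+b−2) = 14/17.2 ≈ 0.8140.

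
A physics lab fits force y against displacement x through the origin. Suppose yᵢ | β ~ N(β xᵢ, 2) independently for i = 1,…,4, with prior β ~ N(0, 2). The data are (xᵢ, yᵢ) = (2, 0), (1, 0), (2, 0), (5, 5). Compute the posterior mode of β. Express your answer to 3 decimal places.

log p(β | y) = −Σ(yᵢ − βxᵢ)²/(2·2) − β²/(2·2) + const.
Setting the derivative to zero: Σxᵢ(yᵢ − βxᵢ)/2 − β/2 = 0, so β = Σxᵢyᵢ / (Σxᵢ² + σ²/τ²).
Σxᵢyᵢ = 2·0 + 1·0 + 2·0 + 5·5 = 25; Σxᵢ² = 34; σ²/τ² = 1.
β̂_MAP = 25 / (34 + 1) = 25/35 ≈ 0.714.

β̂_MAP = 0.714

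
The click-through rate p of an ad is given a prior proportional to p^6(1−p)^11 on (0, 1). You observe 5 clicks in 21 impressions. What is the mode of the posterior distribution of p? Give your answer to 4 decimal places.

p̂_MAP = 0.2895

The prior density ∝ p^6(1−p)^11 is the kernel of Beta(7, 12).
Data: 5 successes in 21 trials. The binomial likelihood contributes p^5(1−p)^16, so the posterior is Beta(7+5, 12+16) = Beta(12, 28).
For Beta(a, b) with a, b > 1 the mode is (a−1)/(a+b−2) = 11/38 ≈ 0.2895.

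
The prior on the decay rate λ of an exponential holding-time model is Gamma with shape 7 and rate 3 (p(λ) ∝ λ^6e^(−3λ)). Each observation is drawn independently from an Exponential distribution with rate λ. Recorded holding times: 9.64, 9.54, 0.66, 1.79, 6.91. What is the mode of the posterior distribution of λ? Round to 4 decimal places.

λ̂_MAP = 0.3488

The Exponential(rate=λ) likelihood is ∝ λ^n e^(−λΣtᵢ). Here n = 5 and Σtᵢ = 9.64 + 9.54 + 0.66 + 1.79 + 6.91 = 28.54.
Posterior ∝ λ^6e^(−3λ) · λ^5e^(−28.54λ) = λ^11e^(−31.54λ), i.e. Gamma(12, 31.54).
Mode = (a−1)/b = 11/31.54 ≈ 0.3488.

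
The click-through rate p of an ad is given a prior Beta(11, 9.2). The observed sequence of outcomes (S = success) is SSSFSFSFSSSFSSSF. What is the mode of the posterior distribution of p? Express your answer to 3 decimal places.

p̂_MAP = 0.614

Prior: Beta(11, 9.2).
Data: 11 successes in 16 trials (from the sequence). The binomial likelihood contributes p^11(1−p)^5, so the posterior is Beta(11+11, 9.2+5) = Beta(22, 14.2).
For Beta(a, b) with a, b > 1 the mode is (a−1)/(a+b−2) = 21/34.2 ≈ 0.614.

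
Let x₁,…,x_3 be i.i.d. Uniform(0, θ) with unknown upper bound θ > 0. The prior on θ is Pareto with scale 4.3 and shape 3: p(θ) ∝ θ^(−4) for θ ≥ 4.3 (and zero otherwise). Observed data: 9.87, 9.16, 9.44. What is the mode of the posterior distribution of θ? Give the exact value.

θ̂_MAP = 9.87

The Uniform(0, θ) likelihood is θ^(−n) for θ ≥ max(xᵢ), zero otherwise. Here max(xᵢ) = 9.87.
Posterior ∝ θ^(−4) · θ^(−3) = θ^(−7) on θ ≥ max(4.3, 9.87) = 9.87.
This density is strictly decreasing in θ, so the posterior mode lies at the lower boundary of the support.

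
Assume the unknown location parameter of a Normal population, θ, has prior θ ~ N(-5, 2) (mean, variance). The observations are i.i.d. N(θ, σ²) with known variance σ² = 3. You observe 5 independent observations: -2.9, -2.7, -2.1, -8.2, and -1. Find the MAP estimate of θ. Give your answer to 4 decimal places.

θ̂_MAP = -3.7538

n = 5; x̄ = ((-2.9) + (-2.7) + (-2.1) + (-8.2) + (-1))/5 = -16.9/5 = -3.38.
For a Normal prior and Normal likelihood with known variance, the posterior is Normal; its mode equals its mean, the precision-weighted average.
Prior precision 1/σ₀² = 1/2 = 0.5; data precision n/σ² = 5/3.
θ̂ = (0.5·(-5) + (5/3)·(-3.38)) / (0.5 + 5/3) = (-122/15)/(13/6) = -244/65 ≈ -3.7538.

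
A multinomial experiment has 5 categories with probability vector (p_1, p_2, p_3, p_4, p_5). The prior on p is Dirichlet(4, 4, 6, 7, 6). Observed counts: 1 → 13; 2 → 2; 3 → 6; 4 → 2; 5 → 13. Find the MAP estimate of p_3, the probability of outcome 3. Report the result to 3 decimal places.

MAP estimate: 0.190

The posterior is Dirichlet(αᵢ + nᵢ) = Dirichlet(17, 6, 12, 9, 19).
For a Dirichlet(a₁,…,a_K) with all aᵢ > 1, the mode has j-th component (aⱼ − 1)/(Σaᵢ − K).
Here Σaᵢ = 63 and K = 5, so p_3 = (12 − 1)/(63 − 5) = 11/58 ≈ 0.190.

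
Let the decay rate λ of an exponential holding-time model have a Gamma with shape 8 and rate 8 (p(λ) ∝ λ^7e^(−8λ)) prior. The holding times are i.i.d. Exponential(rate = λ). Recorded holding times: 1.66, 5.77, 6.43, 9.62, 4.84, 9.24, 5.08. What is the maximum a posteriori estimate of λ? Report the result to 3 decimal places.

The Exponential(rate=λ) likelihood is ∝ λ^n e^(−λΣtᵢ). Here n = 7 and Σtᵢ = 1.66 + 5.77 + 6.43 + 9.62 + 4.84 + 9.24 + 5.08 = 42.64.
Posterior ∝ λ^7e^(−8λ) · λ^7e^(−42.64λ) = λ^14e^(−50.64λ), i.e. Gamma(15, 50.64).
Mode = (a−1)/b = 14/50.64 ≈ 0.276.

λ̂_MAP = 0.276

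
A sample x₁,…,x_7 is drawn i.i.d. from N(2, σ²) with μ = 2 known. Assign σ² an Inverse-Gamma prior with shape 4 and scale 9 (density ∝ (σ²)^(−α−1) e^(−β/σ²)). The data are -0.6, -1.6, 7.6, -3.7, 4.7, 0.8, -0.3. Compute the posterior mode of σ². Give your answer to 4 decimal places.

σ̂²_MAP = 6.7994

Sum of squared deviations about the known mean: SS = (-0.6−2)² + (-1.6−2)² + (7.6−2)² + (-3.7−2)² + (4.7−2)² + (0.8−2)² + (-0.3−2)² = 97.59.
The Normal likelihood contributes (σ²)^(−n/2) exp(−SS/(2σ²)), so the posterior is Inverse-Gamma(α + n/2, β + SS/2) = Inverse-Gamma(7.5, 57.795).
The mode of Inverse-Gamma(a, b) is b/(a+1) = 57.795/8.5 ≈ 6.7994.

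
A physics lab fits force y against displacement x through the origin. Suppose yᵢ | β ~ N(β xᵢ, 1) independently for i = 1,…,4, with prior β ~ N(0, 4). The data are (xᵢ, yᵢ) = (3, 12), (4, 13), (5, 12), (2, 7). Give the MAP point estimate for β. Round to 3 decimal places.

β̂_MAP = 2.986

log p(β | y) = −Σ(yᵢ − βxᵢ)²/(2·1) − β²/(2·4) + const.
Setting the derivative to zero: Σxᵢ(yᵢ − βxᵢ)/1 − β/4 = 0, so β = Σxᵢyᵢ / (Σxᵢ² + σ²/τ²).
Σxᵢyᵢ = 3·12 + 4·13 + 5·12 + 2·7 = 162; Σxᵢ² = 54; σ²/τ² = 0.25.
β̂_MAP = 162 / (54 + 0.25) = 162/54.25 ≈ 2.986.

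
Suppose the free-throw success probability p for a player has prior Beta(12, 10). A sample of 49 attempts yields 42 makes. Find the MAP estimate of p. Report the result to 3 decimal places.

p̂_MAP = 0.768

Prior: Beta(12, 10).
Data: 42 successes in 49 trials. The binomial likelihood contributes p^42(1−p)^7, so the posterior is Beta(12+42, 10+7) = Beta(54, 17).
For Beta(a, b) with a, b > 1 the mode is (a−1)/(a+b−2) = 53/69 ≈ 0.768.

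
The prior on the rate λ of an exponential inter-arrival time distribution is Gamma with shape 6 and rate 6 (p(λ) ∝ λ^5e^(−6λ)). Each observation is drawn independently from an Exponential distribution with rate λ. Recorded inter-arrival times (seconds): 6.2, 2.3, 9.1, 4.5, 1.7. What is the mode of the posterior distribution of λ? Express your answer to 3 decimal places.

The Exponential(rate=λ) likelihood is ∝ λ^n e^(−λΣtᵢ). Here n = 5 and Σtᵢ = 6.2 + 2.3 + 9.1 + 4.5 + 1.7 = 23.8.
Posterior ∝ λ^5e^(−6λ) · λ^5e^(−23.8λ) = λ^10e^(−29.8λ), i.e. Gamma(11, 29.8).
Mode = (a−1)/b = 10/29.8 ≈ 0.336.

λ̂_MAP = 0.336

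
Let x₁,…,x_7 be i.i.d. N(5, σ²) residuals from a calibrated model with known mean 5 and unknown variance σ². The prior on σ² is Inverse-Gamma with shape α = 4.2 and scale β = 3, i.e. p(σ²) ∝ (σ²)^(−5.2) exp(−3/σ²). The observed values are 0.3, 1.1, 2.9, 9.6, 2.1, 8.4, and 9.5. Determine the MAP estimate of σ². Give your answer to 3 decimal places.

σ̂²_MAP = 6.270

Sum of squared deviations about the known mean: SS = (0.3−5)² + (1.1−5)² + (2.9−5)² + (9.6−5)² + (2.1−5)² + (8.4−5)² + (9.5−5)² = 103.09.
The Normal likelihood contributes (σ²)^(−n/2) exp(−SS/(2σ²)), so the posterior is Inverse-Gamma(α + n/2, β + SS/2) = Inverse-Gamma(7.7, 54.545).
The mode of Inverse-Gamma(a, b) is b/(a+1) = 54.545/8.7 ≈ 6.270.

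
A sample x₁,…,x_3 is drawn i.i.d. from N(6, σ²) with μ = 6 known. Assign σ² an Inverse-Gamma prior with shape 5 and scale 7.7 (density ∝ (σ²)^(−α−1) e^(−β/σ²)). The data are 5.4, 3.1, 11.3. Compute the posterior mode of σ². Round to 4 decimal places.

σ̂²_MAP = 3.4840

Sum of squared deviations about the known mean: SS = (5.4−6)² + (3.1−6)² + (11.3−6)² = 36.86.
The Normal likelihood contributes (σ²)^(−n/2) exp(−SS/(2σ²)), so the posterior is Inverse-Gamma(α + n/2, β + SS/2) = Inverse-Gamma(6.5, 26.13).
The mode of Inverse-Gamma(a, b) is b/(a+1) = 26.13/7.5 ≈ 3.4840.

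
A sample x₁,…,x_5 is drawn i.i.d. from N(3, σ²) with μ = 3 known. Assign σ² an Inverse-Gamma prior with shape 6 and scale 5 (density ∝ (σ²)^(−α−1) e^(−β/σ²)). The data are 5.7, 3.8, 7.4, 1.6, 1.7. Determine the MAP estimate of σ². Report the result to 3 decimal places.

Sum of squared deviations about the known mean: SS = (5.7−3)² + (3.8−3)² + (7.4−3)² + (1.6−3)² + (1.7−3)² = 30.94.
The Normal likelihood contributes (σ²)^(−n/2) exp(−SS/(2σ²)), so the posterior is Inverse-Gamma(α + n/2, β + SS/2) = Inverse-Gamma(8.5, 20.47).
The mode of Inverse-Gamma(a, b) is b/(a+1) = 20.47/9.5 ≈ 2.155.

σ̂²_MAP = 2.155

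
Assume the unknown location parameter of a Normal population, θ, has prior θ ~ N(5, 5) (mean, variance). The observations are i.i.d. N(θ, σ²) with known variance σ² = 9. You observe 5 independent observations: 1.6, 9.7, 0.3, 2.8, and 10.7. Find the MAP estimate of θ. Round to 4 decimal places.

θ̂_MAP = 5.0147

n = 5; x̄ = (1.6 + 9.7 + 0.3 + 2.8 + 10.7)/5 = 25.1/5 = 5.02.
For a Normal prior and Normal likelihood with known variance, the posterior is Normal; its mode equals its mean, the precision-weighted average.
Prior precision 1/σ₀² = 1/5 = 0.2; data precision n/σ² = 5/9.
θ̂ = (0.2·5 + (5/9)·5.02) / (0.2 + 5/9) = (341/90)/(34/45) = 341/68 ≈ 5.0147.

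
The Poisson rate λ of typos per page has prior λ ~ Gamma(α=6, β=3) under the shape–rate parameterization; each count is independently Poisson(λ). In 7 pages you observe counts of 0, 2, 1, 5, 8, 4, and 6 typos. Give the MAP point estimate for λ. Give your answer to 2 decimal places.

Σxᵢ = 0+2+1+5+8+4+6 = 26, with n = 7.
Posterior ∝ λ^5e^(−3λ) · λ^26e^(−7λ) = λ^31e^(−10λ), i.e. Gamma(shape=32, rate=10).
The mode of a Gamma(a, b) with a ≥ 1 (shape–rate) is (a−1)/b = 31/10 ≈ 3.10.

λ̂_MAP = 3.10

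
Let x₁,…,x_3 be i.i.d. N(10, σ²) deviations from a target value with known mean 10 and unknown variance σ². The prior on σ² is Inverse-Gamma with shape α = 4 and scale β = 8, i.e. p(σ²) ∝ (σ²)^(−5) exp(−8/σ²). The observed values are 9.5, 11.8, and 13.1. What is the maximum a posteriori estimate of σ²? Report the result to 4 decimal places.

Sum of squared deviations about the known mean: SS = (9.5−10)² + (11.8−10)² + (13.1−10)² = 13.1.
The Normal likelihood contributes (σ²)^(−n/2) exp(−SS/(2σ²)), so the posterior is Inverse-Gamma(α + n/2, β + SS/2) = Inverse-Gamma(5.5, 14.55).
The mode of Inverse-Gamma(a, b) is b/(a+1) = 14.55/6.5 ≈ 2.2385.

σ̂²_MAP = 2.2385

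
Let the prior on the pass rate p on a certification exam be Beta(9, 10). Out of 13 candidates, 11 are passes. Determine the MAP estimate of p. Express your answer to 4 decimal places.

Prior: Beta(9, 10).
Data: 11 successes in 13 trials. The binomial likelihood contributes p^11(1−p)^2, so the posterior is Beta(9+11, 10+2) = Beta(20, 12).
For Beta(a, b) with a, b > 1 the mode is (a−1)/(a+b−2) = 19/30 ≈ 0.6333.

p̂_MAP = 0.6333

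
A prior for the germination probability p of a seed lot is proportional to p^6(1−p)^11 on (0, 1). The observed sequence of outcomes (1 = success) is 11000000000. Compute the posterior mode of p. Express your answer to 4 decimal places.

p̂_MAP = 0.2857

The prior density ∝ p^6(1−p)^11 is the kernel of Beta(7, 12).
Data: 2 successes in 11 trials (from the sequence). The binomial likelihood contributes p^2(1−p)^9, so the posterior is Beta(7+2, 12+9) = Beta(9, 21).
For Beta(a, b) with a, b > 1 the mode is (a−1)/(a+b−2) = 8/28 ≈ 0.2857.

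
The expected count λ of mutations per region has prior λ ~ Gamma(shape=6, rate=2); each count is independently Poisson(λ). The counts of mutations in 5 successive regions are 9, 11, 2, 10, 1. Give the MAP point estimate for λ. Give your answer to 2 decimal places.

Σxᵢ = 9+11+2+10+1 = 33, with n = 5.
Posterior ∝ λ^5e^(−2λ) · λ^33e^(−5λ) = λ^38e^(−7λ), i.e. Gamma(shape=39, rate=7).
The mode of a Gamma(a, b) with a ≥ 1 (shape–rate) is (a−1)/b = 38/7 ≈ 5.43.

λ̂_MAP = 5.43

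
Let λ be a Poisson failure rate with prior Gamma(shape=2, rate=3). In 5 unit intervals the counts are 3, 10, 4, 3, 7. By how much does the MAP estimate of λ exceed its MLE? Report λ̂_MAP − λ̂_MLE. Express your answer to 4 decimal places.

MAP − MLE = -1.9000

Σxᵢ = 27. Posterior is Gamma(29, 8); MAP = (29−1)/8 = 28/8 ≈ 3.50000.
MLE = x̄ = 27/5 ≈ 5.40000.
Difference = 28/8 − 27/5 = -19/10 ≈ -1.9000.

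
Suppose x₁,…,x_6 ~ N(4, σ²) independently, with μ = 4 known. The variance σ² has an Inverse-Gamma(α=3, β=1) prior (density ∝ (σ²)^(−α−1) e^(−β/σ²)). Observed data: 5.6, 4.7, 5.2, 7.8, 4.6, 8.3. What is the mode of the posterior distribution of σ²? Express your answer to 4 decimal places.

σ̂²_MAP = 2.8414

Sum of squared deviations about the known mean: SS = (5.6−4)² + (4.7−4)² + (5.2−4)² + (7.8−4)² + (4.6−4)² + (8.3−4)² = 37.78.
The Normal likelihood contributes (σ²)^(−n/2) exp(−SS/(2σ²)), so the posterior is Inverse-Gamma(α + n/2, β + SS/2) = Inverse-Gamma(6, 19.89).
The mode of Inverse-Gamma(a, b) is b/(a+1) = 19.89/7 ≈ 2.8414.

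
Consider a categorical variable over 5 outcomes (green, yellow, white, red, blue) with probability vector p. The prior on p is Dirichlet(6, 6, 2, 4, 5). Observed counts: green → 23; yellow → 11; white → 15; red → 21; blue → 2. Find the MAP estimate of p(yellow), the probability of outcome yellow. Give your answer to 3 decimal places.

MAP estimate of p(yellow) = 0.178

The posterior is Dirichlet(αᵢ + nᵢ) = Dirichlet(29, 17, 17, 25, 7).
For a Dirichlet(a₁,…,a_K) with all aᵢ > 1, the mode has j-th component (aⱼ − 1)/(Σaᵢ − K).
Here Σaᵢ = 95 and K = 5, so p(yellow) = (17 − 1)/(95 − 5) = 16/90 ≈ 0.178.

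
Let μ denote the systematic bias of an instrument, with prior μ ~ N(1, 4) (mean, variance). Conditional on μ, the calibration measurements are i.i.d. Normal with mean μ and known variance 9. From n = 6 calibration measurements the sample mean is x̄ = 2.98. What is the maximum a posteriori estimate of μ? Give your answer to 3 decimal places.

n = 6, x̄ = 2.98.
For a Normal prior and Normal likelihood with known variance, the posterior is Normal; its mode equals its mean, the precision-weighted average.
Prior precision 1/σ₀² = 1/4 = 0.25; data precision n/σ² = 6/9 = 2/3.
μ̂ = (0.25·1 + (2/3)·2.98) / (0.25 + 2/3) = (671/300)/(11/12) = 2.440.

μ̂_MAP = 2.440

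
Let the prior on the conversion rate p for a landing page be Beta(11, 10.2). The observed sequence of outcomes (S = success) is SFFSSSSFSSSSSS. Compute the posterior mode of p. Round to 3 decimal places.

p̂_MAP = 0.633

Prior: Beta(11, 10.2).
Data: 11 successes in 14 trials (from the sequence). The binomial likelihood contributes p^11(1−p)^3, so the posterior is Beta(11+11, 10.2+3) = Beta(22, 13.2).
For Beta(a, b) with a, b > 1 the mode is (a−1)/(a+b−2) = 21/33.2 ≈ 0.633.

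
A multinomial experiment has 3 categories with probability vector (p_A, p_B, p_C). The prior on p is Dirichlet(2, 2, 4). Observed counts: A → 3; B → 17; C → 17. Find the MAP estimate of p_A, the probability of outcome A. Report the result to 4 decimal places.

MAP estimate of p_A = 0.0952

The posterior is Dirichlet(αᵢ + nᵢ) = Dirichlet(5, 19, 21).
For a Dirichlet(a₁,…,a_K) with all aᵢ > 1, the mode has j-th component (aⱼ − 1)/(Σaᵢ − K).
Here Σaᵢ = 45 and K = 3, so p_A = (5 − 1)/(45 − 3) = 4/42 ≈ 0.0952.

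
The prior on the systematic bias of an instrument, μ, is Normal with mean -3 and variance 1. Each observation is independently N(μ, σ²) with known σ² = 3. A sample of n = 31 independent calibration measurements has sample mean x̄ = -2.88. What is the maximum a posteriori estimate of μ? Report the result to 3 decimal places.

n = 31, x̄ = -2.88.
For a Normal prior and Normal likelihood with known variance, the posterior is Normal; its mode equals its mean, the precision-weighted average.
Prior precision 1/σ₀² = 1/1 = 1; data precision n/σ² = 31/3.
μ̂ = (1·(-3) + (31/3)·(-2.88)) / (1 + 31/3) = (-32.76)/(34/3) = -2457/850 ≈ -2.891.

μ̂_MAP = -2.891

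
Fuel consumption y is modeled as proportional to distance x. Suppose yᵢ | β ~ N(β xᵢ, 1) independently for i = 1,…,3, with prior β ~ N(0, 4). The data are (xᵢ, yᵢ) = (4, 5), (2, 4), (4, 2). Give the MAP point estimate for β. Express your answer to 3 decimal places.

log p(β | y) = −Σ(yᵢ − βxᵢ)²/(2·1) − β²/(2·4) + const.
Setting the derivative to zero: Σxᵢ(yᵢ − βxᵢ)/1 − β/4 = 0, so β = Σxᵢyᵢ / (Σxᵢ² + σ²/τ²).
Σxᵢyᵢ = 4·5 + 2·4 + 4·2 = 36; Σxᵢ² = 36; σ²/τ² = 0.25.
β̂_MAP = 36 / (36 + 0.25) = 36/36.25 ≈ 0.993.

β̂_MAP = 0.993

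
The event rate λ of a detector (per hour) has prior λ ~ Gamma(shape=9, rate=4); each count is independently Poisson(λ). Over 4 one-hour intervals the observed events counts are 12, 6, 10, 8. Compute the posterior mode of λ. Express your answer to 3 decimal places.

Σxᵢ = 12+6+10+8 = 36, with n = 4.
Posterior ∝ λ^8e^(−4λ) · λ^36e^(−4λ) = λ^44e^(−8λ), i.e. Gamma(shape=45, rate=8).
The mode of a Gamma(a, b) with a ≥ 1 (shape–rate) is (a−1)/b = 44/8 ≈ 5.500.

λ̂_MAP = 5.500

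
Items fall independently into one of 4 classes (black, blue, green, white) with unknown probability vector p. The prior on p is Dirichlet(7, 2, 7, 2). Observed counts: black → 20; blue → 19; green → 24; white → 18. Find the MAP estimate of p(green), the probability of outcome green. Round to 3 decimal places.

The posterior is Dirichlet(αᵢ + nᵢ) = Dirichlet(27, 21, 31, 20).
For a Dirichlet(a₁,…,a_K) with all aᵢ > 1, the mode has j-th component (aⱼ − 1)/(Σaᵢ − K).
Here Σaᵢ = 99 and K = 4, so p(green) = (31 − 1)/(99 − 4) = 30/95 ≈ 0.316.

MAP estimate of p(green) = 0.316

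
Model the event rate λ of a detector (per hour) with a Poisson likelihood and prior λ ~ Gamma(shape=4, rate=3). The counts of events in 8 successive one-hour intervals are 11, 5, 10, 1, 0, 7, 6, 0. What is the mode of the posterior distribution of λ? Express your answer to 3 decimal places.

λ̂_MAP = 3.909

Σxᵢ = 11+5+10+1+0+7+6+0 = 40, with n = 8.
Posterior ∝ λ^3e^(−3λ) · λ^40e^(−8λ) = λ^43e^(−11λ), i.e. Gamma(shape=44, rate=11).
The mode of a Gamma(a, b) with a ≥ 1 (shape–rate) is (a−1)/b = 43/11 ≈ 3.909.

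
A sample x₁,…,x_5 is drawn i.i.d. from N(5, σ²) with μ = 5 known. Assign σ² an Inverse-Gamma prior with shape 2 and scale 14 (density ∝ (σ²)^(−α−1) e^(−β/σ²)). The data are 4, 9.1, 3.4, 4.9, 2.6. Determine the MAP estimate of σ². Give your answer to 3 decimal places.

Sum of squared deviations about the known mean: SS = (4−5)² + (9.1−5)² + (3.4−5)² + (4.9−5)² + (2.6−5)² = 26.14.
The Normal likelihood contributes (σ²)^(−n/2) exp(−SS/(2σ²)), so the posterior is Inverse-Gamma(α + n/2, β + SS/2) = Inverse-Gamma(4.5, 27.07).
The mode of Inverse-Gamma(a, b) is b/(a+1) = 27.07/5.5 ≈ 4.922.

σ̂²_MAP = 4.922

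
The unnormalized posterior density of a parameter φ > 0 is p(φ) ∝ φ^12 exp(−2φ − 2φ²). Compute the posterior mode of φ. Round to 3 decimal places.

φ̂_MAP = 1.500

ℓ'(φ) = 12/φ − 2 − 4φ. Setting this to zero and multiplying by φ: 4φ² + 2φ − 12 = 0.
φ = (−2 + √(2² + 4·4·12)) / (2·4) = (−2 + √196) / 8 = (−2 + 14)/8 = 3/2.
ℓ''(φ) = −12/φ² − 4 < 0, confirming a maximum.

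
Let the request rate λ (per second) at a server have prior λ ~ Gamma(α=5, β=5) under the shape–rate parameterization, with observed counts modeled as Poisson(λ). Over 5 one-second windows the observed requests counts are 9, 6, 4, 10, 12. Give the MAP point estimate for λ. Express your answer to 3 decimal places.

λ̂_MAP = 4.500

Σxᵢ = 9+6+4+10+12 = 41, with n = 5.
Posterior ∝ λ^4e^(−5λ) · λ^41e^(−5λ) = λ^45e^(−10λ), i.e. Gamma(shape=46, rate=10).
The mode of a Gamma(a, b) with a ≥ 1 (shape–rate) is (a−1)/b = 45/10 ≈ 4.500.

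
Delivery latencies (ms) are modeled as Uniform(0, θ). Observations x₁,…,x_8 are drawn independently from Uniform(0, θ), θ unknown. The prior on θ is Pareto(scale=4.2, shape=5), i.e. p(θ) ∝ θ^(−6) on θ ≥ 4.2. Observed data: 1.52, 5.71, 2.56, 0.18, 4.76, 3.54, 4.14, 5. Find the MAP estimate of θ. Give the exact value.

The Uniform(0, θ) likelihood is θ^(−n) for θ ≥ max(xᵢ), zero otherwise. Here max(xᵢ) = 5.71.
Posterior ∝ θ^(−6) · θ^(−8) = θ^(−14) on θ ≥ max(4.2, 5.71) = 5.71.
This density is strictly decreasing in θ, so the posterior mode lies at the lower boundary of the support.

θ̂_MAP = 5.71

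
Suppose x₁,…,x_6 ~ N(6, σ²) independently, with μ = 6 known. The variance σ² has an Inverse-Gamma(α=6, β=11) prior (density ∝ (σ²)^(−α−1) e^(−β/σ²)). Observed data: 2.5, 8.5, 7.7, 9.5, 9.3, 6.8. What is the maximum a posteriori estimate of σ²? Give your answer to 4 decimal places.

Sum of squared deviations about the known mean: SS = (2.5−6)² + (8.5−6)² + (7.7−6)² + (9.5−6)² + (9.3−6)² + (6.8−6)² = 45.17.
The Normal likelihood contributes (σ²)^(−n/2) exp(−SS/(2σ²)), so the posterior is Inverse-Gamma(α + n/2, β + SS/2) = Inverse-Gamma(9, 33.585).
The mode of Inverse-Gamma(a, b) is b/(a+1) = 33.585/10 ≈ 3.3585.

σ̂²_MAP = 3.3585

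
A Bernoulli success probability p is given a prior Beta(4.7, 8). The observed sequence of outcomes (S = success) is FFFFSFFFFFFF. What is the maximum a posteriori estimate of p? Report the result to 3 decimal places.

p̂_MAP = 0.207

Prior: Beta(4.7, 8).
Data: 1 success in 12 trials (from the sequence). The binomial likelihood contributes p(1−p)^11, so the posterior is Beta(4.7+1, 8+11) = Beta(5.7, 19).
For Beta(a, b) with a, b > 1 the mode is (a−1)/(a+b−2) = 4.7/22.7 ≈ 0.207.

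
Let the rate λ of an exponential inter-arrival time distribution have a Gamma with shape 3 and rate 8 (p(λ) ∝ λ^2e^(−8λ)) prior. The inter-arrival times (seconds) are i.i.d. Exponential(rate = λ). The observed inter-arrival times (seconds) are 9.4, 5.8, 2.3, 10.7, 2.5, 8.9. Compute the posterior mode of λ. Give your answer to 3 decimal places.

λ̂_MAP = 0.168

The Exponential(rate=λ) likelihood is ∝ λ^n e^(−λΣtᵢ). Here n = 6 and Σtᵢ = 9.4 + 5.8 + 2.3 + 10.7 + 2.5 + 8.9 = 39.6.
Posterior ∝ λ^2e^(−8λ) · λ^6e^(−39.6λ) = λ^8e^(−47.6λ), i.e. Gamma(9, 47.6).
Mode = (a−1)/b = 8/47.6 ≈ 0.168.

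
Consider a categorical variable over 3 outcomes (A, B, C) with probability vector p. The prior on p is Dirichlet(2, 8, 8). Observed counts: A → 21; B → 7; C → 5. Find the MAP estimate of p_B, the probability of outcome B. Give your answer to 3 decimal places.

MAP estimate of p_B = 0.292

The posterior is Dirichlet(αᵢ + nᵢ) = Dirichlet(23, 15, 13).
For a Dirichlet(a₁,…,a_K) with all aᵢ > 1, the mode has j-th component (aⱼ − 1)/(Σaᵢ − K).
Here Σaᵢ = 51 and K = 3, so p_B = (15 − 1)/(51 − 3) = 14/48 ≈ 0.292.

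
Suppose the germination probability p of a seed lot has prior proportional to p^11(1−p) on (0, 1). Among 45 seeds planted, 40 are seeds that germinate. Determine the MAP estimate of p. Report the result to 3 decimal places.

p̂_MAP = 0.895

The prior density ∝ p^11(1−p)^1 is the kernel of Beta(12, 2).
Data: 40 successes in 45 trials. The binomial likelihood contributes p^40(1−p)^5, so the posterior is Beta(12+40, 2+5) = Beta(52, 7).
For Beta(a, b) with a, b > 1 the mode is (a−1)/(a+b−2) = 51/57 ≈ 0.895.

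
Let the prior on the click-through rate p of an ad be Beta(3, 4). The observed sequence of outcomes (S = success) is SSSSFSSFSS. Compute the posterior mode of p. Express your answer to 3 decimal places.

Prior: Beta(3, 4).
Data: 8 successes in 10 trials (from the sequence). The binomial likelihood contributes p^8(1−p)^2, so the posterior is Beta(3+8, 4+2) = Beta(11, 6).
For Beta(a, b) with a, b > 1 the mode is (a−1)/(a+b−2) = 10/15 ≈ 0.667.

p̂_MAP = 0.667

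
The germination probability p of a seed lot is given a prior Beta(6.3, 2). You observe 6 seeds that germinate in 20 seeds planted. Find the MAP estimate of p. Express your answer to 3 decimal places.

Prior: Beta(6.3, 2).
Data: 6 successes in 20 trials. The binomial likelihood contributes p^6(1−p)^14, so the posterior is Beta(6.3+6, 2+14) = Beta(12.3, 16).
For Beta(a, b) with a, b > 1 the mode is (a−1)/(a+b−2) = 11.3/26.3 ≈ 0.430.

p̂_MAP = 0.430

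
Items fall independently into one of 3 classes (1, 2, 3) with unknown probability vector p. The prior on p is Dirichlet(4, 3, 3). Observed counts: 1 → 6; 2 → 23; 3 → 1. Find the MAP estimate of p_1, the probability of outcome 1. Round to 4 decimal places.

The posterior is Dirichlet(αᵢ + nᵢ) = Dirichlet(10, 26, 4).
For a Dirichlet(a₁,…,a_K) with all aᵢ > 1, the mode has j-th component (aⱼ − 1)/(Σaᵢ − K).
Here Σaᵢ = 40 and K = 3, so p_1 = (10 − 1)/(40 − 3) = 9/37 ≈ 0.2432.

MAP estimate: 0.2432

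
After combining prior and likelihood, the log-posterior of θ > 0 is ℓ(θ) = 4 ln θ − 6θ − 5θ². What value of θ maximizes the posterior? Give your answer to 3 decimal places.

ℓ'(θ) = 4/θ − 6 − 10θ. Setting this to zero and multiplying by θ: 10θ² + 6θ − 4 = 0.
θ = (−6 + √(6² + 4·10·4)) / (2·10) = (−6 + √196) / 20 = (−6 + 14)/20 = 2/5.
ℓ''(θ) = −4/θ² − 10 < 0, confirming a maximum.

θ̂_MAP = 0.400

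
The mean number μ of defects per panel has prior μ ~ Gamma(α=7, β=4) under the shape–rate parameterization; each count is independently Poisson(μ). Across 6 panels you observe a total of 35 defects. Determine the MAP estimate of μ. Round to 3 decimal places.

Σxᵢ = 35, n = 6.
Posterior ∝ μ^6e^(−4μ) · μ^35e^(−6μ) = μ^41e^(−10μ), i.e. Gamma(shape=42, rate=10).
The mode of a Gamma(a, b) with a ≥ 1 (shape–rate) is (a−1)/b = 41/10 ≈ 4.100.

μ̂_MAP = 4.100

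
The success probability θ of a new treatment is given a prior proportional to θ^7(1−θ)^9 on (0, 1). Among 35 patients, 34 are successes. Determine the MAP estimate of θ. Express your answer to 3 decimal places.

The prior density ∝ θ^7(1−θ)^9 is the kernel of Beta(8, 10).
Data: 34 successes in 35 trials. The binomial likelihood contributes θ^34(1−θ)^1, so the posterior is Beta(8+34, 10+1) = Beta(42, 11).
For Beta(a, b) with a, b > 1 the mode is (a−1)/(a+b−2) = 41/51 ≈ 0.804.

θ̂_MAP = 0.804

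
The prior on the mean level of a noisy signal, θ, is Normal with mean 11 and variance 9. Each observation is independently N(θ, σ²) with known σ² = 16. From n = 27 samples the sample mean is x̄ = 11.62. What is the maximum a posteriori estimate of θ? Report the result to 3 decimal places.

θ̂_MAP = 11.582

n = 27, x̄ = 11.62.
For a Normal prior and Normal likelihood with known variance, the posterior is Normal; its mode equals its mean, the precision-weighted average.
Prior precision 1/σ₀² = 1/9; data precision n/σ² = 27/16 = 1.6875.
θ̂ = ((1/9)·11 + 1.6875·11.62) / (1/9 + 1.6875) = (149983/7200)/(259/144) = 149983/12950 ≈ 11.582.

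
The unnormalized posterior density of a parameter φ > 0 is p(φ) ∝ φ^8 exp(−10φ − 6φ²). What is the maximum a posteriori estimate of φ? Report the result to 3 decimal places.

ℓ'(φ) = 8/φ − 10 − 12φ. Setting this to zero and multiplying by φ: 12φ² + 10φ − 8 = 0.
φ = (−10 + √(10² + 4·12·8)) / (2·12) = (−10 + √484) / 24 = (−10 + 22)/24 = 1/2.
ℓ''(φ) = −8/φ² − 12 < 0, confirming a maximum.

φ̂_MAP = 0.500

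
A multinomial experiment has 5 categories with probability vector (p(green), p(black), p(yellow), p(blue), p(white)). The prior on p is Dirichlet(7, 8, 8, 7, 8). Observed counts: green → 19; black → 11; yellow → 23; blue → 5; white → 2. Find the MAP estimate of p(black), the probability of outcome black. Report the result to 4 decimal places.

The posterior is Dirichlet(αᵢ + nᵢ) = Dirichlet(26, 19, 31, 12, 10).
For a Dirichlet(a₁,…,a_K) with all aᵢ > 1, the mode has j-th component (aⱼ − 1)/(Σaᵢ − K).
Here Σaᵢ = 98 and K = 5, so p(black) = (19 − 1)/(98 − 5) = 18/93 ≈ 0.1935.

MAP estimate of p(black) = 0.1935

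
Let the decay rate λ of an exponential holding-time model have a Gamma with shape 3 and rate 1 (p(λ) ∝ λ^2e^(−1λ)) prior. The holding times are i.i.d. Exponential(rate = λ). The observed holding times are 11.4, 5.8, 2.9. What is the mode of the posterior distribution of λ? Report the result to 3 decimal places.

λ̂_MAP = 0.237

The Exponential(rate=λ) likelihood is ∝ λ^n e^(−λΣtᵢ). Here n = 3 and Σtᵢ = 11.4 + 5.8 + 2.9 = 20.1.
Posterior ∝ λ^2e^(−1λ) · λ^3e^(−20.1λ) = λ^5e^(−21.1λ), i.e. Gamma(6, 21.1).
Mode = (a−1)/b = 5/21.1 ≈ 0.237.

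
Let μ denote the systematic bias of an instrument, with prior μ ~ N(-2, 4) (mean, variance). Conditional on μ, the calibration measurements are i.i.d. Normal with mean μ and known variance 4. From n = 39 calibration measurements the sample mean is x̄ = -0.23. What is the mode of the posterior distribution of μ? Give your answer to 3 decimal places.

μ̂_MAP = -0.274

n = 39, x̄ = -0.23.
For a Normal prior and Normal likelihood with known variance, the posterior is Normal; its mode equals its mean, the precision-weighted average.
Prior precision 1/σ₀² = 1/4 = 0.25; data precision n/σ² = 39/4 = 9.75.
μ̂ = (0.25·(-2) + 9.75·(-0.23)) / (0.25 + 9.75) = (-2.7425)/10 = -0.27425 ≈ -0.274.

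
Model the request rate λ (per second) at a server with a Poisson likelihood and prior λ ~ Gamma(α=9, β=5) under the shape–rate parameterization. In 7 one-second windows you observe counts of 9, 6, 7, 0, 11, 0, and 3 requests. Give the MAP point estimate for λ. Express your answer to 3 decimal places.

Σxᵢ = 9+6+7+0+11+0+3 = 36, with n = 7.
Posterior ∝ λ^8e^(−5λ) · λ^36e^(−7λ) = λ^44e^(−12λ), i.e. Gamma(shape=45, rate=12).
The mode of a Gamma(a, b) with a ≥ 1 (shape–rate) is (a−1)/b = 44/12 ≈ 3.667.

λ̂_MAP = 3.667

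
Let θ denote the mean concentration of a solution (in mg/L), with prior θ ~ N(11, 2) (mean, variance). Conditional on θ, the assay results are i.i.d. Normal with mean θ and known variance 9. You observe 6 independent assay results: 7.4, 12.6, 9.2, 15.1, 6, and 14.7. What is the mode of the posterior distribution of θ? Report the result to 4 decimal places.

n = 6; x̄ = (7.4 + 12.6 + 9.2 + 15.1 + 6 + 14.7)/6 = 65/6 = 65/6 ≈ 10.8333.
For a Normal prior and Normal likelihood with known variance, the posterior is Normal; its mode equals its mean, the precision-weighted average.
Prior precision 1/σ₀² = 1/2 = 0.5; data precision n/σ² = 6/9 = 2/3.
θ̂ = (0.5·11 + (2/3)·(65/6)) / (0.5 + 2/3) = (229/18)/(7/6) = 229/21 ≈ 10.9048.

θ̂_MAP = 10.9048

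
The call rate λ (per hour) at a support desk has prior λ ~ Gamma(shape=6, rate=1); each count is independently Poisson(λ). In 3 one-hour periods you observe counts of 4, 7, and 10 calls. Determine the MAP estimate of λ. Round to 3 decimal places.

Σxᵢ = 4+7+10 = 21, with n = 3.
Posterior ∝ λ^5e^(−1λ) · λ^21e^(−3λ) = λ^26e^(−4λ), i.e. Gamma(shape=27, rate=4).
The mode of a Gamma(a, b) with a ≥ 1 (shape–rate) is (a−1)/b = 26/4 ≈ 6.500.

λ̂_MAP = 6.500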